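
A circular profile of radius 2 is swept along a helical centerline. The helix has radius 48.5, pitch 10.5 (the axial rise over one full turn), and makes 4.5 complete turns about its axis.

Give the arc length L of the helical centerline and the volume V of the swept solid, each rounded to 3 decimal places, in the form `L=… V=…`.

2πR = 2π·48.5 = 304.734487
per-turn = √(304.734487² + 10.5²) = √(92863.1078 + 110.25) = √92973.3578 = 304.915329
L = 4.5 × 304.915329 = 1372.118980
V = π·2² × L = 12.566371 × 1372.118980 = 17242.555631

L=1372.119 V=17242.556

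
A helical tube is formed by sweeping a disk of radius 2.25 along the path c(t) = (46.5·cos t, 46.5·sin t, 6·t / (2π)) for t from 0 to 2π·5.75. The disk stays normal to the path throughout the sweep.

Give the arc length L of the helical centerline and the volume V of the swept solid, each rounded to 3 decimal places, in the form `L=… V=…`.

2πR = 2π·46.5 = 292.168117
per-turn = √(292.168117² + 6²) = √(85362.2085 + 36) = √85398.2085 = 292.229719
L = 5.75 × 292.229719 = 1680.320882
V = π·2.25² × L = 15.904313 × 1680.320882 = 26724.348931

L=1680.321 V=26724.349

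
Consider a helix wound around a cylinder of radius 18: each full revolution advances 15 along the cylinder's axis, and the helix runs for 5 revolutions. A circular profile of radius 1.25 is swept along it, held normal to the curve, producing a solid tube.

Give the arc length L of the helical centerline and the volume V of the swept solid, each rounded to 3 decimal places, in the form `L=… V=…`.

L=570.439 V=2800.134

2πR = 2π·18 = 113.097336
per-turn = √(113.097336² + 15²) = √(12791.0073 + 225) = √13016.0073 = 114.087718
L = 5 × 114.087718 = 570.438588
V = π·1.25² × L = 4.908739 × 570.438588 = 2800.133871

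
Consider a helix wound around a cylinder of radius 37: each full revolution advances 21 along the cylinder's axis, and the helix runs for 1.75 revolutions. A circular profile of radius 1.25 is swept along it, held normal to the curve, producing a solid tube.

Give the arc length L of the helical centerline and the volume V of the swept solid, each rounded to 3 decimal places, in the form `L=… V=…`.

2πR = 2π·37 = 232.477856
per-turn = √(232.477856² + 21²) = √(54045.9537 + 441) = √54486.9537 = 233.424407
L = 1.75 × 233.424407 = 408.492712
V = π·1.25² × L = 4.908739 × 408.492712 = 2005.183911

L=408.493 V=2005.184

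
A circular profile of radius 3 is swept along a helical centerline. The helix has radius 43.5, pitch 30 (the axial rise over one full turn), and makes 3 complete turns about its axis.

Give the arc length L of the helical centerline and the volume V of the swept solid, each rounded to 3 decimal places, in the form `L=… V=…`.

2πR = 2π·43.5 = 273.318561
per-turn = √(273.318561² + 30²) = √(74703.0357 + 900) = √75603.0357 = 274.960062
L = 3 × 274.960062 = 824.880186
V = π·3² × L = 28.274334 × 824.880186 = 23322.937794

L=824.880 V=23322.938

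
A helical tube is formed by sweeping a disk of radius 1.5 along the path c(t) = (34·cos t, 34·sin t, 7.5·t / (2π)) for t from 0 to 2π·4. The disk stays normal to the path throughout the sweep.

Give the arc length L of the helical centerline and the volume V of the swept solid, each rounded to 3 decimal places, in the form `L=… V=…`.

2πR = 2π·34 = 213.628300
per-turn = √(213.628300² + 7.5²) = √(45637.0508 + 56.25) = √45693.3008 = 213.759914
L = 4 × 213.759914 = 855.039655
V = π·1.5² × L = 7.068583 × 855.039655 = 6043.919174

L=855.040 V=6043.919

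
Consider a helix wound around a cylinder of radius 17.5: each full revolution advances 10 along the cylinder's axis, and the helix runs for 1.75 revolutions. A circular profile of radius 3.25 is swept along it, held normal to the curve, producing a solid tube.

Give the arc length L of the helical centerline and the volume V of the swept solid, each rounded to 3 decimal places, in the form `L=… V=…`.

2πR = 2π·17.5 = 109.955743
per-turn = √(109.955743² + 10²) = √(12090.2654 + 100) = √12190.2654 = 110.409535
L = 1.75 × 110.409535 = 193.216686
V = π·3.25² × L = 33.183072 × 193.216686 = 6411.523282

L=193.217 V=6411.523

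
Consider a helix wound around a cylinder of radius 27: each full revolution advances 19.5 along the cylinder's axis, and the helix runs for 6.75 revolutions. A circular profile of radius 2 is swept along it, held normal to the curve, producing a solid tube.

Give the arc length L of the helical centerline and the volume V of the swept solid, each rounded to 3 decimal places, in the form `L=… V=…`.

L=1152.651 V=14484.634

2πR = 2π·27 = 169.646003
per-turn = √(169.646003² + 19.5²) = √(28779.7664 + 380.25) = √29160.0164 = 170.763042
L = 6.75 × 170.763042 = 1152.650532
V = π·2² × L = 12.566371 × 1152.650532 = 14484.633773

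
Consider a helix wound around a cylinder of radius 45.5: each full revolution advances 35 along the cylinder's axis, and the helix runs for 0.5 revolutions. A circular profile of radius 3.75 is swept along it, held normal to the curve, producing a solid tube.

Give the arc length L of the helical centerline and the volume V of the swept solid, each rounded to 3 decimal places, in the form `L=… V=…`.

L=144.010 V=6362.154

2πR = 2π·45.5 = 285.884931
per-turn = √(285.884931² + 35²) = √(81730.1940 + 1225) = √82955.1940 = 288.019433
L = 0.5 × 288.019433 = 144.009717
V = π·3.75² × L = 44.178647 × 144.009717 = 6362.154395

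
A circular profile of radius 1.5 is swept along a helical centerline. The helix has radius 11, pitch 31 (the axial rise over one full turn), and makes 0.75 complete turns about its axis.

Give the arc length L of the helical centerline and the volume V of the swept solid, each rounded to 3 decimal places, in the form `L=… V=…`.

2πR = 2π·11 = 69.115038
per-turn = √(69.115038² + 31²) = √(4776.8885 + 961) = √5737.8885 = 75.748852
L = 0.75 × 75.748852 = 56.811639
V = π·1.5² × L = 7.068583 × 56.811639 = 401.577811

L=56.812 V=401.578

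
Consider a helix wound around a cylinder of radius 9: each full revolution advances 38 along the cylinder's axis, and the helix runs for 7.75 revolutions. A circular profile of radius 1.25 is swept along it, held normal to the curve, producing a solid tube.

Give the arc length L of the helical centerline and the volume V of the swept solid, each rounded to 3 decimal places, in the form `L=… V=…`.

L=528.011 V=2591.866

2πR = 2π·9 = 56.548668
per-turn = √(56.548668² + 38²) = √(3197.7518 + 1444) = √4641.7518 = 68.130403
L = 7.75 × 68.130403 = 528.010624
V = π·1.25² × L = 4.908739 × 528.010624 = 2591.866090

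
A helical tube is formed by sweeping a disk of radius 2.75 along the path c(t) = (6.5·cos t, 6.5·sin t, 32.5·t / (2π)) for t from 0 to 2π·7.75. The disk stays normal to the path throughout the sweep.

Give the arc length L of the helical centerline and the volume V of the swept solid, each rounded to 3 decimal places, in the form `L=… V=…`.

2πR = 2π·6.5 = 40.840704
per-turn = √(40.840704² + 32.5²) = √(1667.9631 + 1056.25) = √2724.2131 = 52.193995
L = 7.75 × 52.193995 = 404.503463
V = π·2.75² × L = 23.758294 × 404.503463 = 9610.312388

L=404.503 V=9610.312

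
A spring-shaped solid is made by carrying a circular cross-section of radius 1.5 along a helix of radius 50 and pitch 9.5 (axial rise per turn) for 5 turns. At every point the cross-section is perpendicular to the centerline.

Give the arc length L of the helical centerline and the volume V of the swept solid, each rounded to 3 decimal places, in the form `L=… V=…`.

2πR = 2π·50 = 314.159265
per-turn = √(314.159265² + 9.5²) = √(98696.0440 + 90.25) = √98786.2940 = 314.302870
L = 5 × 314.302870 = 1571.514349
V = π·1.5² × L = 7.068583 × 1571.514349 = 11108.380354

L=1571.514 V=11108.380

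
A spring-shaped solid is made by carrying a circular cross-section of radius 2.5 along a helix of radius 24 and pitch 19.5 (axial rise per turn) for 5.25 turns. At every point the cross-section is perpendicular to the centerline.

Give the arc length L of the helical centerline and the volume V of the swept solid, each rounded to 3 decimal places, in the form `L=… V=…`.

L=798.273 V=15674.056

2πR = 2π·24 = 150.796447
per-turn = √(150.796447² + 19.5²) = √(22739.5685 + 380.25) = √23119.8185 = 152.052026
L = 5.25 × 152.052026 = 798.273135
V = π·2.5² × L = 19.634954 × 798.273135 = 15674.056358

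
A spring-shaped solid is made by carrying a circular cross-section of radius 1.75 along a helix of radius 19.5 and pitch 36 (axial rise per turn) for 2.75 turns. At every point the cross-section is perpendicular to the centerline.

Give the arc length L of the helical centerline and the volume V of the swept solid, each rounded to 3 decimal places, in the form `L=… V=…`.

L=351.179 V=3378.739

2πR = 2π·19.5 = 122.522113
per-turn = √(122.522113² + 36²) = √(15011.6683 + 1296) = √16307.6683 = 127.701481
L = 2.75 × 127.701481 = 351.179073
V = π·1.75² × L = 9.621128 × 351.179073 = 3378.738639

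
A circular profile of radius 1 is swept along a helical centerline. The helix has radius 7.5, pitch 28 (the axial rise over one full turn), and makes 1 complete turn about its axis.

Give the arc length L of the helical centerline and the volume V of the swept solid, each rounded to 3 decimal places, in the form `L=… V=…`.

L=54.815 V=172.206

2πR = 2π·7.5 = 47.123890
per-turn = √(47.123890² + 28²) = √(2220.6610 + 784) = √3004.6610 = 54.814788
L = 1 × 54.814788 = 54.814788
V = π·1² × L = 3.141593 × 54.814788 = 172.205735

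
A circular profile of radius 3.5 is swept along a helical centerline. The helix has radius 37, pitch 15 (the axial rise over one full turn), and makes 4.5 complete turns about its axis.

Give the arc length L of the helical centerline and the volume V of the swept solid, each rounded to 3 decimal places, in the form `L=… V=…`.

2πR = 2π·37 = 232.477856
per-turn = √(232.477856² + 15²) = √(54045.9537 + 225) = √54270.9537 = 232.961271
L = 4.5 × 232.961271 = 1048.325719
V = π·3.5² × L = 38.484510 × 1048.325719 = 40344.301610

L=1048.326 V=40344.302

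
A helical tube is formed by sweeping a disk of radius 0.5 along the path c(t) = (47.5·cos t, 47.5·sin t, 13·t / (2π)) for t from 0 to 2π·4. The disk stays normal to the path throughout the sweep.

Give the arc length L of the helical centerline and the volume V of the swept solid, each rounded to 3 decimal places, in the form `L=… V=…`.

2πR = 2π·47.5 = 298.451302
per-turn = √(298.451302² + 13²) = √(89073.1797 + 169) = √89242.1797 = 298.734296
L = 4 × 298.734296 = 1194.937185
V = π·0.5² × L = 0.785398 × 1194.937185 = 938.501470

L=1194.937 V=938.501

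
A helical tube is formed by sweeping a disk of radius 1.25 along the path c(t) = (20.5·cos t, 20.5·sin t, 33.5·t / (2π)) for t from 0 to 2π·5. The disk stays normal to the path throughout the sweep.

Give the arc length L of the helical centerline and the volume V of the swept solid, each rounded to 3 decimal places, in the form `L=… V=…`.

2πR = 2π·20.5 = 128.805299
per-turn = √(128.805299² + 33.5²) = √(16590.8050 + 1122.25) = √17713.0550 = 133.090402
L = 5 × 133.090402 = 665.452008
V = π·1.25² × L = 4.908739 × 665.452008 = 3266.529906

L=665.452 V=3266.530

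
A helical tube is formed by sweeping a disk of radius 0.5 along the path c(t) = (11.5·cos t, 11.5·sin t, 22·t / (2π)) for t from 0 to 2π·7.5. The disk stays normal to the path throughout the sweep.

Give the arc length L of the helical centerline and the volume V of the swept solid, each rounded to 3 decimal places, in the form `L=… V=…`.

2πR = 2π·11.5 = 72.256631
per-turn = √(72.256631² + 22²) = √(5221.0207 + 484) = √5705.0207 = 75.531588
L = 7.5 × 75.531588 = 566.486907
V = π·0.5² × L = 0.785398 × 566.486907 = 444.917776

L=566.487 V=444.918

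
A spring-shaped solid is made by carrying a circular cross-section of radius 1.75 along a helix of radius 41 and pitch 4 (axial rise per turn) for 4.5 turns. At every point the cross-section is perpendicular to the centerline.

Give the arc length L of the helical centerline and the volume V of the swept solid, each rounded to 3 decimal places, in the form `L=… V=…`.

L=1159.387 V=11154.614

2πR = 2π·41 = 257.610598
per-turn = √(257.610598² + 4²) = √(66363.2200 + 16) = √66379.2200 = 257.641650
L = 4.5 × 257.641650 = 1159.387427
V = π·1.75² × L = 9.621128 × 1159.387427 = 11154.614255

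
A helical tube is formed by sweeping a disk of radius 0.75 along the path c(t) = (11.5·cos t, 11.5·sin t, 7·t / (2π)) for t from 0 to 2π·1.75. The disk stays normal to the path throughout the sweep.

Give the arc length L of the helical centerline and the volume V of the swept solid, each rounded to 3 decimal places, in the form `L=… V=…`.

2πR = 2π·11.5 = 72.256631
per-turn = √(72.256631² + 7²) = √(5221.0207 + 49) = √5270.0207 = 72.594908
L = 1.75 × 72.594908 = 127.041090
V = π·0.75² × L = 1.767146 × 127.041090 = 224.500137

L=127.041 V=224.500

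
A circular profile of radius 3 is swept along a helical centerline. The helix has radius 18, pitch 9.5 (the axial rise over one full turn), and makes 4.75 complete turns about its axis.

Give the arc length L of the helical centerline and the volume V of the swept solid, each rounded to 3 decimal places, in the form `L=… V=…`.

L=539.104 V=15242.813

2πR = 2π·18 = 113.097336
per-turn = √(113.097336² + 9.5²) = √(12791.0073 + 90.25) = √12881.2573 = 113.495627
L = 4.75 × 113.495627 = 539.104227
V = π·3² × L = 28.274334 × 539.104227 = 15242.812921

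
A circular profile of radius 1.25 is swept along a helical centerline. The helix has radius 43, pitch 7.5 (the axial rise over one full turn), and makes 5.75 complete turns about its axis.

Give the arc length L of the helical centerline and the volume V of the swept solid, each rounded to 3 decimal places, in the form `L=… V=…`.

L=1554.116 V=7628.749

2πR = 2π·43 = 270.176968
per-turn = √(270.176968² + 7.5²) = √(72995.5942 + 56.25) = √73051.8442 = 270.281047
L = 5.75 × 270.281047 = 1554.116018
V = π·1.25² × L = 4.908739 × 1554.116018 = 7628.749164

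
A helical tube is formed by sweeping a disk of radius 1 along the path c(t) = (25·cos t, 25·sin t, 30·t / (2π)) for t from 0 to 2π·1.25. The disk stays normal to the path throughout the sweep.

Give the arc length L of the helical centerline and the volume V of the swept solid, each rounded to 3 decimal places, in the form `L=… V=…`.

L=199.898 V=628.000

2πR = 2π·25 = 157.079633
per-turn = √(157.079633² + 30²) = √(24674.0110 + 900) = √25574.0110 = 159.918764
L = 1.25 × 159.918764 = 199.898455
V = π·1² × L = 3.141593 × 199.898455 = 627.999517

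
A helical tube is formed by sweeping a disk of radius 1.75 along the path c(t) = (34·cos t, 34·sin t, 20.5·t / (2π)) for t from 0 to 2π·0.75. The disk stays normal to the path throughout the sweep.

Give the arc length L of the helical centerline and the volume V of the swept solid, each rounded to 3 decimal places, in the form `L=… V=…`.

2πR = 2π·34 = 213.628300
per-turn = √(213.628300² + 20.5²) = √(45637.0508 + 420.25) = √46057.3008 = 214.609647
L = 0.75 × 214.609647 = 160.957236
V = π·1.75² × L = 9.621128 × 160.957236 = 1548.590085

L=160.957 V=1548.590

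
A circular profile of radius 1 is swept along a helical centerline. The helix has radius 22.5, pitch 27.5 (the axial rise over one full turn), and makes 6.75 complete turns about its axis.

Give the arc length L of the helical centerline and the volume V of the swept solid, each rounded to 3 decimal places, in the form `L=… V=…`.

2πR = 2π·22.5 = 141.371669
per-turn = √(141.371669² + 27.5²) = √(19985.9489 + 756.25) = √20742.1989 = 144.021522
L = 6.75 × 144.021522 = 972.145276
V = π·1² × L = 3.141593 × 972.145276 = 3054.084458

L=972.145 V=3054.084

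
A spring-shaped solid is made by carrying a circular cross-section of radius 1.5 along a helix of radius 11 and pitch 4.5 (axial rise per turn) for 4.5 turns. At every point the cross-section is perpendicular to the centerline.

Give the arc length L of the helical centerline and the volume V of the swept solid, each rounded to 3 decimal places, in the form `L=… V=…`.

L=311.676 V=2203.109

2πR = 2π·11 = 69.115038
per-turn = √(69.115038² + 4.5²) = √(4776.8885 + 20.25) = √4797.1385 = 69.261378
L = 4.5 × 69.261378 = 311.676203
V = π·1.5² × L = 7.068583 × 311.676203 = 2203.109254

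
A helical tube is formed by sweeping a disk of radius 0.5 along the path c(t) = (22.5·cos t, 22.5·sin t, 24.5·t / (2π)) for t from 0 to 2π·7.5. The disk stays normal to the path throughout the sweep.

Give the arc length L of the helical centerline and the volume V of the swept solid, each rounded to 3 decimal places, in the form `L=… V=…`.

2πR = 2π·22.5 = 141.371669
per-turn = √(141.371669² + 24.5²) = √(19985.9489 + 600.25) = √20586.1989 = 143.478915
L = 7.5 × 143.478915 = 1076.091859
V = π·0.5² × L = 0.785398 × 1076.091859 = 845.160570

L=1076.092 V=845.161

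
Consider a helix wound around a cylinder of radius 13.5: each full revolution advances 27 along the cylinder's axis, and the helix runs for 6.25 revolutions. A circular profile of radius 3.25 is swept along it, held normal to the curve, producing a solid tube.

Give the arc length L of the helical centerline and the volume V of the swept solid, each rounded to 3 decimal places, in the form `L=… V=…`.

L=556.353 V=18461.511

2πR = 2π·13.5 = 84.823002
per-turn = √(84.823002² + 27²) = √(7194.9416 + 729) = √7923.9416 = 89.016524
L = 6.25 × 89.016524 = 556.353277
V = π·3.25² × L = 33.183072 × 556.353277 = 18461.511080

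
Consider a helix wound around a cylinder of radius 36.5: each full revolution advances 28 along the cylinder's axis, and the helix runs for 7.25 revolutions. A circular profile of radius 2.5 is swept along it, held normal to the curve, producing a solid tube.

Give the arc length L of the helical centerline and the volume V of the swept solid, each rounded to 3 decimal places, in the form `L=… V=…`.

L=1675.034 V=32889.223

2πR = 2π·36.5 = 229.336264
per-turn = √(229.336264² + 28²) = √(52595.1219 + 784) = √53379.1219 = 231.039221
L = 7.25 × 231.039221 = 1675.034356
V = π·2.5² × L = 19.634954 × 1675.034356 = 32889.222663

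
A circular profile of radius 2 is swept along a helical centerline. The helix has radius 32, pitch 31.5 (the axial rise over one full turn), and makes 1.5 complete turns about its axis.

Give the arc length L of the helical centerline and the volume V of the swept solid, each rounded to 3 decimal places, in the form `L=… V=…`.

2πR = 2π·32 = 201.061930
per-turn = √(201.061930² + 31.5²) = √(40425.8996 + 992.25) = √41418.1496 = 203.514495
L = 1.5 × 203.514495 = 305.271742
V = π·2² × L = 12.566371 × 305.271742 = 3836.157852

L=305.272 V=3836.158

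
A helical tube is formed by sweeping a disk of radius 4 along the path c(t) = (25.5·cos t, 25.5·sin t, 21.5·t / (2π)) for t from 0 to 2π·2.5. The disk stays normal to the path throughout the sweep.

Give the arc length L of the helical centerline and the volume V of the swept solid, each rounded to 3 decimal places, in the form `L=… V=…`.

L=404.143 V=20314.459

2πR = 2π·25.5 = 160.221225
per-turn = √(160.221225² + 21.5²) = √(25670.8410 + 462.25) = √26133.0910 = 161.657326
L = 2.5 × 161.657326 = 404.143315
V = π·4² × L = 50.265482 × 404.143315 = 20314.458710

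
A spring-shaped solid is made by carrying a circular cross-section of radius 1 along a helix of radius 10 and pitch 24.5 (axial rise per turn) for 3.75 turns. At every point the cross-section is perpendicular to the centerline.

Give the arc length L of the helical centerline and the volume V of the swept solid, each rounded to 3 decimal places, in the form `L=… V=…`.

2πR = 2π·10 = 62.831853
per-turn = √(62.831853² + 24.5²) = √(3947.8418 + 600.25) = √4548.0918 = 67.439542
L = 3.75 × 67.439542 = 252.898281
V = π·1² × L = 3.141593 × 252.898281 = 794.503381

L=252.898 V=794.503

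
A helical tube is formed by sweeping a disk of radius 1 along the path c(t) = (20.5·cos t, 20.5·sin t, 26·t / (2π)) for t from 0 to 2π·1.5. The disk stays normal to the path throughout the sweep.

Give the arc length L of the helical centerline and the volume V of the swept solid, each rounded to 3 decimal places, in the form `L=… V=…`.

2πR = 2π·20.5 = 128.805299
per-turn = √(128.805299² + 26²) = √(16590.8050 + 676) = √17266.8050 = 131.403215
L = 1.5 × 131.403215 = 197.104823
V = π·1² × L = 3.141593 × 197.104823 = 619.223064

L=197.105 V=619.223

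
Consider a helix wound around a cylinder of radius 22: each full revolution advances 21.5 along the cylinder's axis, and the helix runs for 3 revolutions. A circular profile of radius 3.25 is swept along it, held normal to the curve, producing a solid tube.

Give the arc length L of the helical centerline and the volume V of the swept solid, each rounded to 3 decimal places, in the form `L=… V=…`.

2πR = 2π·22 = 138.230077
per-turn = √(138.230077² + 21.5²) = √(19107.5541 + 462.25) = √19569.8041 = 139.892116
L = 3 × 139.892116 = 419.676348
V = π·3.25² × L = 33.183072 × 419.676348 = 13926.150642

L=419.676 V=13926.151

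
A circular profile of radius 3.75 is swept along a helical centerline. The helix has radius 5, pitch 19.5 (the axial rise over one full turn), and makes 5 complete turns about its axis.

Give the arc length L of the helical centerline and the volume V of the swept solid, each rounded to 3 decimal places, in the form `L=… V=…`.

L=184.879 V=8167.706

2πR = 2π·5 = 31.415927
per-turn = √(31.415927² + 19.5²) = √(986.9604 + 380.25) = √1367.2104 = 36.975809
L = 5 × 36.975809 = 184.879044
V = π·3.75² × L = 44.178647 × 184.879044 = 8167.705977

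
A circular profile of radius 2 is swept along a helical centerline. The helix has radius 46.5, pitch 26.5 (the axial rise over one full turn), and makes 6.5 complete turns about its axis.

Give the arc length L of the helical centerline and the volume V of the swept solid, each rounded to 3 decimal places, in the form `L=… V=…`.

2πR = 2π·46.5 = 292.168117
per-turn = √(292.168117² + 26.5²) = √(85362.2085 + 702.25) = √86064.4585 = 293.367446
L = 6.5 × 293.367446 = 1906.888400
V = π·2² × L = 12.566371 × 1906.888400 = 23962.666355

L=1906.888 V=23962.666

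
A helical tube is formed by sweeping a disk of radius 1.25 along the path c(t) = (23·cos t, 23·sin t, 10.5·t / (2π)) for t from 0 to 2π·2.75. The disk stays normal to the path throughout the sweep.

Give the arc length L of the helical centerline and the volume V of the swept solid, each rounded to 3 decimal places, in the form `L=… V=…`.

2πR = 2π·23 = 144.513262
per-turn = √(144.513262² + 10.5²) = √(20884.0829 + 110.25) = √20994.3329 = 144.894213
L = 2.75 × 144.894213 = 398.459085
V = π·1.25² × L = 4.908739 × 398.459085 = 1955.931461

L=398.459 V=1955.931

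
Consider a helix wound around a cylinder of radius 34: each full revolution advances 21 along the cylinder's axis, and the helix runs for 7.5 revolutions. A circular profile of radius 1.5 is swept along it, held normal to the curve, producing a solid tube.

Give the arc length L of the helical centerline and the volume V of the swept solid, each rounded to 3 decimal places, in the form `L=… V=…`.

2πR = 2π·34 = 213.628300
per-turn = √(213.628300² + 21²) = √(45637.0508 + 441) = √46078.0508 = 214.657986
L = 7.5 × 214.657986 = 1609.934891
V = π·1.5² × L = 7.068583 × 1609.934891 = 11379.959162

L=1609.935 V=11379.959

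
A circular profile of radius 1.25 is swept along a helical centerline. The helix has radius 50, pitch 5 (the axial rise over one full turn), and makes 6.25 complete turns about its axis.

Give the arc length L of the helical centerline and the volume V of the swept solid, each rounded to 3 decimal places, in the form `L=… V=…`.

2πR = 2π·50 = 314.159265
per-turn = √(314.159265² + 5²) = √(98696.0440 + 25) = √98721.0440 = 314.199052
L = 6.25 × 314.199052 = 1963.744072
V = π·1.25² × L = 4.908739 × 1963.744072 = 9639.506174

L=1963.744 V=9639.506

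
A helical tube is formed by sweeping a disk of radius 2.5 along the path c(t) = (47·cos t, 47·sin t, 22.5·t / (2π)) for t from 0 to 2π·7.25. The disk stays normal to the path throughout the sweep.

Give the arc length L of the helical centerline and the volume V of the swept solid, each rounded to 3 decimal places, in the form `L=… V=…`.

L=2147.201 V=42160.188

2πR = 2π·47 = 295.309709
per-turn = √(295.309709² + 22.5²) = √(87207.8245 + 506.25) = √87714.0745 = 296.165620
L = 7.25 × 296.165620 = 2147.200745
V = π·2.5² × L = 19.634954 × 2147.200745 = 42160.188044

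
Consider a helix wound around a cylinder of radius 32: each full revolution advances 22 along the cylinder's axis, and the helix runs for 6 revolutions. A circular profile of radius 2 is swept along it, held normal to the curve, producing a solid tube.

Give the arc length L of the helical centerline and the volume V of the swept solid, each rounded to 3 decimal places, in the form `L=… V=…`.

2πR = 2π·32 = 201.061930
per-turn = √(201.061930² + 22²) = √(40425.8996 + 484) = √40909.8996 = 202.261958
L = 6 × 202.261958 = 1213.571748
V = π·2² × L = 12.566371 × 1213.571748 = 15250.192347

L=1213.572 V=15250.192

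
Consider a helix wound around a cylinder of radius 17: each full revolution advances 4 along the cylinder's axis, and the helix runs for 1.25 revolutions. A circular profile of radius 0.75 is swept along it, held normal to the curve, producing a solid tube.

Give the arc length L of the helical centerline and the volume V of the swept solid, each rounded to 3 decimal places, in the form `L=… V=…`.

L=133.611 V=236.111

2πR = 2π·17 = 106.814150
per-turn = √(106.814150² + 4²) = √(11409.2627 + 16) = √11425.2627 = 106.889020
L = 1.25 × 106.889020 = 133.611276
V = π·0.75² × L = 1.767146 × 133.611276 = 236.110613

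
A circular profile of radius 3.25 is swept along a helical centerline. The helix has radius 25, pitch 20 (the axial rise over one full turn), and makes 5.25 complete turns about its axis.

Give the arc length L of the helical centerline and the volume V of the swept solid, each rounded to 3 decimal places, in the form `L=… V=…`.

2πR = 2π·25 = 157.079633
per-turn = √(157.079633² + 20²) = √(24674.0110 + 400) = √25074.0110 = 158.347753
L = 5.25 × 158.347753 = 831.325705
V = π·3.25² × L = 33.183072 × 831.325705 = 27585.941069

L=831.326 V=27585.941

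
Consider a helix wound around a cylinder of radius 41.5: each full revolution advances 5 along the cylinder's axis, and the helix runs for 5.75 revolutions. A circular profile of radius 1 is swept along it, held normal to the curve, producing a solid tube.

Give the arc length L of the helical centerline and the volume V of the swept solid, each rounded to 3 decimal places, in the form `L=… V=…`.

L=1499.601 V=4711.135

2πR = 2π·41.5 = 260.752190
per-turn = √(260.752190² + 5²) = √(67991.7047 + 25) = √68016.7047 = 260.800124
L = 5.75 × 260.800124 = 1499.600713
V = π·1² × L = 3.141593 × 1499.600713 = 4711.134585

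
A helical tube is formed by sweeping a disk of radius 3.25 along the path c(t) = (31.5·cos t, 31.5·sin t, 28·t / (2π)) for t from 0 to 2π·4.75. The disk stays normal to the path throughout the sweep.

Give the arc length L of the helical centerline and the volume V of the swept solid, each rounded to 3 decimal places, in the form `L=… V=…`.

L=949.483 V=31506.757

2πR = 2π·31.5 = 197.920337
per-turn = √(197.920337² + 28²) = √(39172.4599 + 784) = √39956.4599 = 199.891120
L = 4.75 × 199.891120 = 949.482820
V = π·3.25² × L = 33.183072 × 949.482820 = 31506.757167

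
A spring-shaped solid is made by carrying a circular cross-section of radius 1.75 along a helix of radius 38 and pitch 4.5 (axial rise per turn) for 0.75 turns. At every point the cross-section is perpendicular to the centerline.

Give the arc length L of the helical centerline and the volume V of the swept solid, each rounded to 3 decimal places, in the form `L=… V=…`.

L=179.103 V=1723.169

2πR = 2π·38 = 238.761042
per-turn = √(238.761042² + 4.5²) = √(57006.8350 + 20.25) = √57027.0850 = 238.803444
L = 0.75 × 238.803444 = 179.102583
V = π·1.75² × L = 9.621128 × 179.102583 = 1723.168789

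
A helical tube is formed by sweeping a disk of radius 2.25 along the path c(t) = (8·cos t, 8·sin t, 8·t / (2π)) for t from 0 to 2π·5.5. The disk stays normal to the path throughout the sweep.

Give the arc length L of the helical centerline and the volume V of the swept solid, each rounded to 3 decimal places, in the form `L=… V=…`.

L=279.940 V=4452.248

2πR = 2π·8 = 50.265482
per-turn = √(50.265482² + 8²) = √(2526.6187 + 64) = √2590.6187 = 50.898121
L = 5.5 × 50.898121 = 279.939666
V = π·2.25² × L = 15.904313 × 279.939666 = 4452.248012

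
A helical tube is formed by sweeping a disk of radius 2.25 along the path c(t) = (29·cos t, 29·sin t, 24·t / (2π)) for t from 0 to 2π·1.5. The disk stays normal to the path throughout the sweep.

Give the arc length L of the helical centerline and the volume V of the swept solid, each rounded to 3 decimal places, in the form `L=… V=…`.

L=275.679 V=4384.489

2πR = 2π·29 = 182.212374
per-turn = √(182.212374² + 24²) = √(33201.3492 + 576) = √33777.3492 = 183.786151
L = 1.5 × 183.786151 = 275.679226
V = π·2.25² × L = 15.904313 × 275.679226 = 4384.488647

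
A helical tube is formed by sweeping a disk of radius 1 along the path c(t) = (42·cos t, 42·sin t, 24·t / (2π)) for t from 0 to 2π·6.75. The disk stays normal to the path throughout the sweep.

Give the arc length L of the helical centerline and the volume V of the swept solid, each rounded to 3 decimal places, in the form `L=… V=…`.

L=1788.634 V=5619.161

2πR = 2π·42 = 263.893783
per-turn = √(263.893783² + 24²) = √(69639.9287 + 576) = √70215.9287 = 264.982884
L = 6.75 × 264.982884 = 1788.634465
V = π·1² × L = 3.141593 × 1788.634465 = 5619.160895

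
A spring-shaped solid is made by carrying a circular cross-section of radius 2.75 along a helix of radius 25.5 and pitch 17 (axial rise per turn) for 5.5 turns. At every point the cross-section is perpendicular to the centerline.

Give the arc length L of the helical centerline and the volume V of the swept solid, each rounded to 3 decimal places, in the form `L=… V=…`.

2πR = 2π·25.5 = 160.221225
per-turn = √(160.221225² + 17²) = √(25670.8410 + 289) = √25959.8410 = 161.120579
L = 5.5 × 161.120579 = 886.163186
V = π·2.75² × L = 23.758294 × 886.163186 = 21053.725890

L=886.163 V=21053.726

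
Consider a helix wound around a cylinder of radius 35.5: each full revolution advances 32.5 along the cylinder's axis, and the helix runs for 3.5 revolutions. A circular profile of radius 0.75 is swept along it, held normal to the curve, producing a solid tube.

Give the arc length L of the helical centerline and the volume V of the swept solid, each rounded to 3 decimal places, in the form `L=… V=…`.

2πR = 2π·35.5 = 223.053078
per-turn = √(223.053078² + 32.5²) = √(49752.6758 + 1056.25) = √50808.9258 = 225.408353
L = 3.5 × 225.408353 = 788.929237
V = π·0.75² × L = 1.767146 × 788.929237 = 1394.153041

L=788.929 V=1394.153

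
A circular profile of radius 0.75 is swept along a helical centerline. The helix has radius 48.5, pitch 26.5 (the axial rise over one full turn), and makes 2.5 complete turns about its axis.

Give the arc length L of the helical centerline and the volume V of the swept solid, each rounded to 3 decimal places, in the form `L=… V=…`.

2πR = 2π·48.5 = 304.734487
per-turn = √(304.734487² + 26.5²) = √(92863.1078 + 702.25) = √93565.3578 = 305.884550
L = 2.5 × 305.884550 = 764.711375
V = π·0.75² × L = 1.767146 × 764.711375 = 1351.356545

L=764.711 V=1351.357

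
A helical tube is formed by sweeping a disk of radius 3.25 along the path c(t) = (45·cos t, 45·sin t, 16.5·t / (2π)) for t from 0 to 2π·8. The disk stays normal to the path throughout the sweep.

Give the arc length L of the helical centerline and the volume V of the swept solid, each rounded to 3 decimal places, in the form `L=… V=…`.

2πR = 2π·45 = 282.743339
per-turn = √(282.743339² + 16.5²) = √(79943.7956 + 272.25) = √80216.0456 = 283.224373
L = 8 × 283.224373 = 2265.794987
V = π·3.25² × L = 33.183072 × 2265.794987 = 75186.039094

L=2265.795 V=75186.039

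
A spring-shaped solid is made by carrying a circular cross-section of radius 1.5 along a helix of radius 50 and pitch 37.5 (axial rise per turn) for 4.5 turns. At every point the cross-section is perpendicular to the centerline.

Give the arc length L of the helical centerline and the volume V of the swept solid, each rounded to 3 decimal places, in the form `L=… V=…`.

L=1423.753 V=10063.914

2πR = 2π·50 = 314.159265
per-turn = √(314.159265² + 37.5²) = √(98696.0440 + 1406.25) = √100102.2940 = 316.389466
L = 4.5 × 316.389466 = 1423.752596
V = π·1.5² × L = 7.068583 × 1423.752596 = 10063.914064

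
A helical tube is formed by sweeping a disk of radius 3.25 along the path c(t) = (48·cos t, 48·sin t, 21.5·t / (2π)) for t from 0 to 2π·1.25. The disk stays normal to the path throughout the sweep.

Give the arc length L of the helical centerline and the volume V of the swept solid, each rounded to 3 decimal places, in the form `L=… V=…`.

L=377.948 V=12541.471

2πR = 2π·48 = 301.592895
per-turn = √(301.592895² + 21.5²) = √(90958.2742 + 462.25) = √91420.5242 = 302.358271
L = 1.25 × 302.358271 = 377.947839
V = π·3.25² × L = 33.183072 × 377.947839 = 12541.470506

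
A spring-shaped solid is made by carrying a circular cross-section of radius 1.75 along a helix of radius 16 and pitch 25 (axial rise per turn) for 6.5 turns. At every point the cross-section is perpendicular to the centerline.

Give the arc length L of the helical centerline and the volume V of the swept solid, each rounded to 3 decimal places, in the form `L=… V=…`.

2πR = 2π·16 = 100.530965
per-turn = √(100.530965² + 25²) = √(10106.4749 + 625) = √10731.4749 = 103.592832
L = 6.5 × 103.592832 = 673.353410
V = π·1.75² × L = 9.621128 × 673.353410 = 6478.419012

L=673.353 V=6478.419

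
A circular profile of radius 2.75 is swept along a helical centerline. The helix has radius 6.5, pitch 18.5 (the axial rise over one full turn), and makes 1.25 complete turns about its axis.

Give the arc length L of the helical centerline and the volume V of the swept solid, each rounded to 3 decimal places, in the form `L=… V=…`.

L=56.044 V=1331.516

2πR = 2π·6.5 = 40.840704
per-turn = √(40.840704² + 18.5²) = √(1667.9631 + 342.25) = √2010.2131 = 44.835401
L = 1.25 × 44.835401 = 56.044251
V = π·2.75² × L = 23.758294 × 56.044251 = 1331.515810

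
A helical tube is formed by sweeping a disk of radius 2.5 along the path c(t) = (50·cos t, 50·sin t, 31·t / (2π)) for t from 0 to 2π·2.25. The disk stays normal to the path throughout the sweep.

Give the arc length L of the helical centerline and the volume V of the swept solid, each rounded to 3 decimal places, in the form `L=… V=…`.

2πR = 2π·50 = 314.159265
per-turn = √(314.159265² + 31²) = √(98696.0440 + 961) = √99657.0440 = 315.685039
L = 2.25 × 315.685039 = 710.291338
V = π·2.5² × L = 19.634954 × 710.291338 = 13946.537815

L=710.291 V=13946.538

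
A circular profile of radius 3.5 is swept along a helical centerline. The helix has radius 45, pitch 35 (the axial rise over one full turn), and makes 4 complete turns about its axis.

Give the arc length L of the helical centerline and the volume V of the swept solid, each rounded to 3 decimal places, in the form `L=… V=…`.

L=1139.606 V=43857.160

2πR = 2π·45 = 282.743339
per-turn = √(282.743339² + 35²) = √(79943.7956 + 1225) = √81168.7956 = 284.901379
L = 4 × 284.901379 = 1139.605515
V = π·3.5² × L = 38.484510 × 1139.605515 = 43857.159855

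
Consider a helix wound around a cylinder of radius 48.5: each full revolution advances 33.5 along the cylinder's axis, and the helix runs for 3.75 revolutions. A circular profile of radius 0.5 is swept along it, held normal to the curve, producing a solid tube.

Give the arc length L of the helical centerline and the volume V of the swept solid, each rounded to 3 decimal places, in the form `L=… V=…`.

L=1149.639 V=902.924

2πR = 2π·48.5 = 304.734487
per-turn = √(304.734487² + 33.5²) = √(92863.1078 + 1122.25) = √93985.3578 = 306.570315
L = 3.75 × 306.570315 = 1149.638680
V = π·0.5² × L = 0.785398 × 1149.638680 = 902.924108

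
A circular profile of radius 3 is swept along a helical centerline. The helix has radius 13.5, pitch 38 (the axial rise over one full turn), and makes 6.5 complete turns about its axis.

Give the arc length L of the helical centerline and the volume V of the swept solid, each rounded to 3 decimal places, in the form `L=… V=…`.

2πR = 2π·13.5 = 84.823002
per-turn = √(84.823002² + 38²) = √(7194.9416 + 1444) = √8638.9416 = 92.945907
L = 6.5 × 92.945907 = 604.148395
V = π·3² × L = 28.274334 × 604.148395 = 17081.893429

L=604.148 V=17081.893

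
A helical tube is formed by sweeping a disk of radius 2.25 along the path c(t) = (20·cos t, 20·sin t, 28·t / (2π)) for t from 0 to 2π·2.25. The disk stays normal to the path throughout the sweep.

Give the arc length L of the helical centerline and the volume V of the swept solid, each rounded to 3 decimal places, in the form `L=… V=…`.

L=289.677 V=4607.114

2πR = 2π·20 = 125.663706
per-turn = √(125.663706² + 28²) = √(15791.3670 + 784) = √16575.3670 = 128.745357
L = 2.25 × 128.745357 = 289.677054
V = π·2.25² × L = 15.904313 × 289.677054 = 4607.114481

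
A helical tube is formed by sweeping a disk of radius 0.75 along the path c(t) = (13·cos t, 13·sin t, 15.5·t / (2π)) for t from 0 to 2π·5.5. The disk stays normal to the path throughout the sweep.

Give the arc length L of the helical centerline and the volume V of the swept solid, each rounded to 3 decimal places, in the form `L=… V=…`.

L=457.265 V=808.054

2πR = 2π·13 = 81.681409
per-turn = √(81.681409² + 15.5²) = √(6671.8526 + 240.25) = √6912.1026 = 83.139056
L = 5.5 × 83.139056 = 457.264806
V = π·0.75² × L = 1.767146 × 457.264806 = 808.053613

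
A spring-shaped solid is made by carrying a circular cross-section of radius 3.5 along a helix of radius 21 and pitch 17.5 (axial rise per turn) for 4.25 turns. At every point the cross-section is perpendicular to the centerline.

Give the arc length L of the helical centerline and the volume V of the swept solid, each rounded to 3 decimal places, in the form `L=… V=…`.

2πR = 2π·21 = 131.946891
per-turn = √(131.946891² + 17.5²) = √(17409.9822 + 306.25) = √17716.2322 = 133.102337
L = 4.25 × 133.102337 = 565.684933
V = π·3.5² × L = 38.484510 × 565.684933 = 21770.107466

L=565.685 V=21770.107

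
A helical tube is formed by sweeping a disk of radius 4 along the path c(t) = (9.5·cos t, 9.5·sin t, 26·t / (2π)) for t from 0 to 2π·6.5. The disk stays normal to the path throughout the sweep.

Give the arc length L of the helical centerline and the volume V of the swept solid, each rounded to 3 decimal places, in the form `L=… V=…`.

2πR = 2π·9.5 = 59.690260
per-turn = √(59.690260² + 26²) = √(3562.9272 + 676) = √4238.9272 = 65.107044
L = 6.5 × 65.107044 = 423.195787
V = π·4² × L = 50.265482 × 423.195787 = 21272.140383

L=423.196 V=21272.140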